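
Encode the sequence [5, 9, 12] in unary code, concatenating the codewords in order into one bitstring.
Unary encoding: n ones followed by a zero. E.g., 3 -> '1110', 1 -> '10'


Encode each number as n ones followed by a terminating 0:
  5 -> 111110 (6 bits)
  9 -> 1111111110 (10 bits)
  12 -> 1111111111110 (13 bits)
Total length = 6 + 10 + 13 = 29 bits.

Unary([5, 9, 12]) = 11111011111111101111111111110 (29 bits)


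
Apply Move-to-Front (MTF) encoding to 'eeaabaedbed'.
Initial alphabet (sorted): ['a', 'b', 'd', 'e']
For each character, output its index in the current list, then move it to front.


MTF encoding:
'e': index 3 in ['a', 'b', 'd', 'e'] -> ['e', 'a', 'b', 'd']
'e': index 0 in ['e', 'a', 'b', 'd'] -> ['e', 'a', 'b', 'd']
'a': index 1 in ['e', 'a', 'b', 'd'] -> ['a', 'e', 'b', 'd']
'a': index 0 in ['a', 'e', 'b', 'd'] -> ['a', 'e', 'b', 'd']
'b': index 2 in ['a', 'e', 'b', 'd'] -> ['b', 'a', 'e', 'd']
'a': index 1 in ['b', 'a', 'e', 'd'] -> ['a', 'b', 'e', 'd']
'e': index 2 in ['a', 'b', 'e', 'd'] -> ['e', 'a', 'b', 'd']
'd': index 3 in ['e', 'a', 'b', 'd'] -> ['d', 'e', 'a', 'b']
'b': index 3 in ['d', 'e', 'a', 'b'] -> ['b', 'd', 'e', 'a']
'e': index 2 in ['b', 'd', 'e', 'a'] -> ['e', 'b', 'd', 'a']
'd': index 2 in ['e', 'b', 'd', 'a'] -> ['d', 'e', 'b', 'a']


Output: [3, 0, 1, 0, 2, 1, 2, 3, 3, 2, 2]


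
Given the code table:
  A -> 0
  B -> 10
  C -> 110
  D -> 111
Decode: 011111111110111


Decoding:
0 -> A
111 -> D
111 -> D
111 -> D
10 -> B
111 -> D


Result: ADDDBD


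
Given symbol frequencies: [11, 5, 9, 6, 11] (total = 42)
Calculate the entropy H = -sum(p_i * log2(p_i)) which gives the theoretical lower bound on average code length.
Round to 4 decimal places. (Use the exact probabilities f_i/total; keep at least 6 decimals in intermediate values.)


Per-symbol terms -p_i * log2(p_i) with p_i = f_i/42:
  p = 11/42 = 0.261905: log2(p) = -1.932886, -p*log2(p) = 0.506232
  p = 5/42 = 0.119048: log2(p) = -3.070389, -p*log2(p) = 0.365523
  p = 9/42 = 0.214286: log2(p) = -2.222392, -p*log2(p) = 0.476227
  p = 6/42 = 0.142857: log2(p) = -2.807355, -p*log2(p) = 0.401051
  p = 11/42 = 0.261905: log2(p) = -1.932886, -p*log2(p) = 0.506232
H = 0.506232 + 0.365523 + 0.476227 + 0.401051 + 0.506232 = 2.255265

H = 2.2553 bits/symbol


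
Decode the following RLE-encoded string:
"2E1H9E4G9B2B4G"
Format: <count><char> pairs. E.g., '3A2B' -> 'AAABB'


Expanding each <count><char> pair:
  2E -> 'EE'
  1H -> 'H'
  9E -> 'EEEEEEEEE'
  4G -> 'GGGG'
  9B -> 'BBBBBBBBB'
  2B -> 'BB'
  4G -> 'GGGG'

Decoded = EEHEEEEEEEEEGGGGBBBBBBBBBBBGGGG


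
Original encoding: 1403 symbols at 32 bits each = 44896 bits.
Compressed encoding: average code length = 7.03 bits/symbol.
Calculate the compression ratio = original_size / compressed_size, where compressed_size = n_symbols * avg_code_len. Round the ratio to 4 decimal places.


original_size = n_symbols * orig_bits = 1403 * 32 = 44896 bits
compressed_size = n_symbols * avg_code_len = 1403 * 7.03 = 9863.09 bits
ratio = original_size / compressed_size = 44896 / 9863.09 = 4.5519

Compression ratio = 4.5519


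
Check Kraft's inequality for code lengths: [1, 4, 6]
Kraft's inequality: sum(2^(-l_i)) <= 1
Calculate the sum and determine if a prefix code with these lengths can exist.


Sum = 2^(-1) + 2^(-4) + 2^(-6)
    = 0.5 + 0.0625 + 0.015625
    = 37/64 = 0.578125
Since 0.578125 <= 1, Kraft's inequality IS satisfied.
A prefix code with these lengths CAN exist.

Kraft sum = 0.578125. Satisfied.


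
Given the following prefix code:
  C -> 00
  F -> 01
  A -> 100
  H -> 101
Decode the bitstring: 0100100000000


Decoding step by step:
Bits 01 -> F
Bits 00 -> C
Bits 100 -> A
Bits 00 -> C
Bits 00 -> C
Bits 00 -> C


Decoded message: FCACCC


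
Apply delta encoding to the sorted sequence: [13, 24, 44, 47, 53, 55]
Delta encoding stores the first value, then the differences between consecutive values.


First value: 13
Deltas:
  24 - 13 = 11
  44 - 24 = 20
  47 - 44 = 3
  53 - 47 = 6
  55 - 53 = 2


Delta encoded: [13, 11, 20, 3, 6, 2]


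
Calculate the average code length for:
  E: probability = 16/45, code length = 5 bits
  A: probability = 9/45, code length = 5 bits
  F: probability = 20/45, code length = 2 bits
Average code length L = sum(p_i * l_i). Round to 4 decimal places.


Weighted contributions p_i * l_i:
  E: (16/45) * 5 = 80/45
  A: (9/45) * 5 = 45/45
  F: (20/45) * 2 = 40/45
Sum = (80 + 45 + 40)/45 = 165/45

L = 165/45 = 3.6667 bits/symbol


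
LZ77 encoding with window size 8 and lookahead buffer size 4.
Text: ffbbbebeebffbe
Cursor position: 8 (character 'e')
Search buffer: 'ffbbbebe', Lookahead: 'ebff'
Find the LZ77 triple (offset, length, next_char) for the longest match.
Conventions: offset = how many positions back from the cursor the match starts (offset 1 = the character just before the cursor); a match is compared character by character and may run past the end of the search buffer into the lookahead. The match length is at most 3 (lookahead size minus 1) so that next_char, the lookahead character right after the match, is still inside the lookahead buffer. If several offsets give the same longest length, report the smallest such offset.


Try each offset into the search buffer:
  offset=1 (pos 7, char 'e'): match length 1
  offset=2 (pos 6, char 'b'): match length 0
  offset=3 (pos 5, char 'e'): match length 2
  offset=4 (pos 4, char 'b'): match length 0
  offset=5 (pos 3, char 'b'): match length 0
  offset=6 (pos 2, char 'b'): match length 0
  offset=7 (pos 1, char 'f'): match length 0
  offset=8 (pos 0, char 'f'): match length 0
Longest match has length 2 at offset 3.
next_char = character at position 8 + 2 = 10 -> 'f'

Best match: offset=3, length=2 (matching 'eb' starting at position 5)
LZ77 triple: (3, 2, 'f')


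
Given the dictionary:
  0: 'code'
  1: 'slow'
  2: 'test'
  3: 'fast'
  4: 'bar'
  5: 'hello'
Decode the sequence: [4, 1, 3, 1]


Look up each index in the dictionary:
  4 -> 'bar'
  1 -> 'slow'
  3 -> 'fast'
  1 -> 'slow'

Decoded: "bar slow fast slow"


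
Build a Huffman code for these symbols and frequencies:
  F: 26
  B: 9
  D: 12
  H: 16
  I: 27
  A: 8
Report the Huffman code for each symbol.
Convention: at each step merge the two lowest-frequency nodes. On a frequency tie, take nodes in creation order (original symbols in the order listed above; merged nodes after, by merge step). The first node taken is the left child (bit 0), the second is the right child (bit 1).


Huffman tree construction:
Step 1: Merge A(8) + B(9) = 17
Step 2: Merge D(12) + H(16) = 28
Step 3: Merge (A+B)(17) + F(26) = 43
Step 4: Merge I(27) + (D+H)(28) = 55
Step 5: Merge ((A+B)+F)(43) + (I+(D+H))(55) = 98
Read each symbol's code off the tree from the root (left child = 0, right child = 1).

Codes:
  F: 01 (length 2)
  B: 001 (length 3)
  D: 110 (length 3)
  H: 111 (length 3)
  I: 10 (length 2)
  A: 000 (length 3)
Average code length: 241/98 = 2.4592 bits/symbol


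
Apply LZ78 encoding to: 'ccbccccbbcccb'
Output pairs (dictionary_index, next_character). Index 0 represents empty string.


LZ78 encoding steps:
Dictionary: {0: ''}
Step 1: w='' (idx 0), next='c' -> output (0, 'c'), add 'c' as idx 1
Step 2: w='c' (idx 1), next='b' -> output (1, 'b'), add 'cb' as idx 2
Step 3: w='c' (idx 1), next='c' -> output (1, 'c'), add 'cc' as idx 3
Step 4: w='cc' (idx 3), next='b' -> output (3, 'b'), add 'ccb' as idx 4
Step 5: w='' (idx 0), next='b' -> output (0, 'b'), add 'b' as idx 5
Step 6: w='cc' (idx 3), next='c' -> output (3, 'c'), add 'ccc' as idx 6
Step 7: w='b' (idx 5), end of input -> output (5, '')


Encoded: [(0, 'c'), (1, 'b'), (1, 'c'), (3, 'b'), (0, 'b'), (3, 'c'), (5, '')]


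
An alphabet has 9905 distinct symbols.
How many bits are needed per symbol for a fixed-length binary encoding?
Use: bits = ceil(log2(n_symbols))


log2(9905) = 13.2739
Bracket: 2^13 = 8192 < 9905 <= 2^14 = 16384
So ceil(log2(9905)) = 14

bits = ceil(log2(9905)) = ceil(13.2739) = 14 bits


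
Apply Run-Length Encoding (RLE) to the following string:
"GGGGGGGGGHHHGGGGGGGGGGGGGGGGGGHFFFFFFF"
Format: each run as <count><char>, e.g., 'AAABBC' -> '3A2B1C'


Scanning runs left to right:
  i=0: run of 'G' x 9 -> '9G'
  i=9: run of 'H' x 3 -> '3H'
  i=12: run of 'G' x 18 -> '18G'
  i=30: run of 'H' x 1 -> '1H'
  i=31: run of 'F' x 7 -> '7F'

RLE = 9G3H18G1H7F


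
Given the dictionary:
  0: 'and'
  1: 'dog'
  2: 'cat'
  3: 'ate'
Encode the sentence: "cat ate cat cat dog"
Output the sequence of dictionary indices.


Look up each word in the dictionary:
  'cat' -> 2
  'ate' -> 3
  'cat' -> 2
  'cat' -> 2
  'dog' -> 1

Encoded: [2, 3, 2, 2, 1]


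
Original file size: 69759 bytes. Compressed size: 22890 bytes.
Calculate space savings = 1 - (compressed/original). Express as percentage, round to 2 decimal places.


ratio = compressed/original = 22890/69759 = 0.32813
savings = 1 - ratio = 1 - 0.32813 = 0.67187
as a percentage: 0.67187 * 100 = 67.19%

Space savings = 1 - 22890/69759 = 67.19%


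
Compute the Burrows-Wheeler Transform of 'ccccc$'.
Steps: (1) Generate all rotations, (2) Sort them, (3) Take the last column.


Rotations (sorted):
  0: $ccccc -> last char: c
  1: c$cccc -> last char: c
  2: cc$ccc -> last char: c
  3: ccc$cc -> last char: c
  4: cccc$c -> last char: c
  5: ccccc$ -> last char: $


BWT = ccccc$


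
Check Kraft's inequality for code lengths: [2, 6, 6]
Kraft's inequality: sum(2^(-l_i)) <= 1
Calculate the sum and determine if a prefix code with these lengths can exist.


Sum = 2^(-2) + 2^(-6) + 2^(-6)
    = 0.25 + 0.015625 + 0.015625
    = 18/64 = 0.28125
Since 0.28125 <= 1, Kraft's inequality IS satisfied.
A prefix code with these lengths CAN exist.

Kraft sum = 0.28125. Satisfied.


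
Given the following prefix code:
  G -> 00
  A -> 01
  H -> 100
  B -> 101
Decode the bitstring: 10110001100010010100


Decoding step by step:
Bits 101 -> B
Bits 100 -> H
Bits 01 -> A
Bits 100 -> H
Bits 01 -> A
Bits 00 -> G
Bits 101 -> B
Bits 00 -> G


Decoded message: BHAHAGBG


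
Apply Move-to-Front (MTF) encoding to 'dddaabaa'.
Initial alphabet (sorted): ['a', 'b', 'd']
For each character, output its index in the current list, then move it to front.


MTF encoding:
'd': index 2 in ['a', 'b', 'd'] -> ['d', 'a', 'b']
'd': index 0 in ['d', 'a', 'b'] -> ['d', 'a', 'b']
'd': index 0 in ['d', 'a', 'b'] -> ['d', 'a', 'b']
'a': index 1 in ['d', 'a', 'b'] -> ['a', 'd', 'b']
'a': index 0 in ['a', 'd', 'b'] -> ['a', 'd', 'b']
'b': index 2 in ['a', 'd', 'b'] -> ['b', 'a', 'd']
'a': index 1 in ['b', 'a', 'd'] -> ['a', 'b', 'd']
'a': index 0 in ['a', 'b', 'd'] -> ['a', 'b', 'd']


Output: [2, 0, 0, 1, 0, 2, 1, 0]


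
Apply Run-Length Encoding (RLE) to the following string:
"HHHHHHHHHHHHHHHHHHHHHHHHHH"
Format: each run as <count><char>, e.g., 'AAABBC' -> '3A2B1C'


Scanning runs left to right:
  i=0: run of 'H' x 26 -> '26H'

RLE = 26H


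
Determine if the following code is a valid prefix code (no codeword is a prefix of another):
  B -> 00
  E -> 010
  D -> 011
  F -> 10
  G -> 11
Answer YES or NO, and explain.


Checking each pair (does one codeword prefix another?):
  B='00' vs E='010': no prefix
  B='00' vs D='011': no prefix
  B='00' vs F='10': no prefix
  B='00' vs G='11': no prefix
  E='010' vs B='00': no prefix
  E='010' vs D='011': no prefix
  E='010' vs F='10': no prefix
  E='010' vs G='11': no prefix
  D='011' vs B='00': no prefix
  D='011' vs E='010': no prefix
  D='011' vs F='10': no prefix
  D='011' vs G='11': no prefix
  F='10' vs B='00': no prefix
  F='10' vs E='010': no prefix
  F='10' vs D='011': no prefix
  F='10' vs G='11': no prefix
  G='11' vs B='00': no prefix
  G='11' vs E='010': no prefix
  G='11' vs D='011': no prefix
  G='11' vs F='10': no prefix
No violation found over all pairs.

YES -- this is a valid prefix code. No codeword is a prefix of any other codeword.


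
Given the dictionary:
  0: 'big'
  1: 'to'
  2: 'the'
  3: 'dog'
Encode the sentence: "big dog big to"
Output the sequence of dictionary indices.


Look up each word in the dictionary:
  'big' -> 0
  'dog' -> 3
  'big' -> 0
  'to' -> 1

Encoded: [0, 3, 0, 1]


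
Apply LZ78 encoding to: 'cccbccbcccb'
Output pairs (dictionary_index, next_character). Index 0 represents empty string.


LZ78 encoding steps:
Dictionary: {0: ''}
Step 1: w='' (idx 0), next='c' -> output (0, 'c'), add 'c' as idx 1
Step 2: w='c' (idx 1), next='c' -> output (1, 'c'), add 'cc' as idx 2
Step 3: w='' (idx 0), next='b' -> output (0, 'b'), add 'b' as idx 3
Step 4: w='cc' (idx 2), next='b' -> output (2, 'b'), add 'ccb' as idx 4
Step 5: w='cc' (idx 2), next='c' -> output (2, 'c'), add 'ccc' as idx 5
Step 6: w='b' (idx 3), end of input -> output (3, '')


Encoded: [(0, 'c'), (1, 'c'), (0, 'b'), (2, 'b'), (2, 'c'), (3, '')]


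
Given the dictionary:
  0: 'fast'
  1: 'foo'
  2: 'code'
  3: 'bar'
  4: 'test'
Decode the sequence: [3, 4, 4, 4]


Look up each index in the dictionary:
  3 -> 'bar'
  4 -> 'test'
  4 -> 'test'
  4 -> 'test'

Decoded: "bar test test test"


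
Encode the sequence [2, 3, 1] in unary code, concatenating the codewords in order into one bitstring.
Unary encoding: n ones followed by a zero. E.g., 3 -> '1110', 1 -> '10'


Encode each number as n ones followed by a terminating 0:
  2 -> 110 (3 bits)
  3 -> 1110 (4 bits)
  1 -> 10 (2 bits)
Total length = 3 + 4 + 2 = 9 bits.

Unary([2, 3, 1]) = 110111010 (9 bits)


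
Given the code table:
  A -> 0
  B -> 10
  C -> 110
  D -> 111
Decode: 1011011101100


Decoding:
10 -> B
110 -> C
111 -> D
0 -> A
110 -> C
0 -> A


Result: BCDACA


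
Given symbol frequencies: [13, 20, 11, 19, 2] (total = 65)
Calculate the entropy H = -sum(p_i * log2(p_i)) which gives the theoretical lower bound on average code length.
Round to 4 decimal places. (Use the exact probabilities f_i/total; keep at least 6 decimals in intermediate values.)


Per-symbol terms -p_i * log2(p_i) with p_i = f_i/65:
  p = 13/65 = 0.200000: log2(p) = -2.321928, -p*log2(p) = 0.464386
  p = 20/65 = 0.307692: log2(p) = -1.700440, -p*log2(p) = 0.523212
  p = 11/65 = 0.169231: log2(p) = -2.562936, -p*log2(p) = 0.433728
  p = 19/65 = 0.292308: log2(p) = -1.774440, -p*log2(p) = 0.518683
  p = 2/65 = 0.030769: log2(p) = -5.022368, -p*log2(p) = 0.154534
H = 0.464386 + 0.523212 + 0.433728 + 0.518683 + 0.154534 = 2.094543

H = 2.0945 bits/symbol


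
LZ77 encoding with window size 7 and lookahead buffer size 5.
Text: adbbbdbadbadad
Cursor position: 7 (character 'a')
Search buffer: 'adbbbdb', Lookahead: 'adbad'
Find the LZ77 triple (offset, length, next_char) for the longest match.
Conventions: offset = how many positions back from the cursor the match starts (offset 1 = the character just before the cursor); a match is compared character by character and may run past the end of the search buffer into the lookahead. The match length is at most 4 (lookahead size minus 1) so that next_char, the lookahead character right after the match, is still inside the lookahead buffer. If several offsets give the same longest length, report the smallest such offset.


Try each offset into the search buffer:
  offset=1 (pos 6, char 'b'): match length 0
  offset=2 (pos 5, char 'd'): match length 0
  offset=3 (pos 4, char 'b'): match length 0
  offset=4 (pos 3, char 'b'): match length 0
  offset=5 (pos 2, char 'b'): match length 0
  offset=6 (pos 1, char 'd'): match length 0
  offset=7 (pos 0, char 'a'): match length 3
Longest match has length 3 at offset 7.
next_char = character at position 7 + 3 = 10 -> 'a'

Best match: offset=7, length=3 (matching 'adb' starting at position 0)
LZ77 triple: (7, 3, 'a')


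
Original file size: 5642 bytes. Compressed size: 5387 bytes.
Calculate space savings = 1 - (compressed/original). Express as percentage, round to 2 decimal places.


ratio = compressed/original = 5387/5642 = 0.954803
savings = 1 - ratio = 1 - 0.954803 = 0.045197
as a percentage: 0.045197 * 100 = 4.52%

Space savings = 1 - 5387/5642 = 4.52%


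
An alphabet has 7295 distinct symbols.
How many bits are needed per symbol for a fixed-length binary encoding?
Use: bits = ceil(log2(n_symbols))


log2(7295) = 12.8327
Bracket: 2^12 = 4096 < 7295 <= 2^13 = 8192
So ceil(log2(7295)) = 13

bits = ceil(log2(7295)) = ceil(12.8327) = 13 bits


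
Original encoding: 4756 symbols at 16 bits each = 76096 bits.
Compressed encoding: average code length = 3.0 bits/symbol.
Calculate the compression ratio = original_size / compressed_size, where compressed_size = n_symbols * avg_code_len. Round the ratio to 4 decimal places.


original_size = n_symbols * orig_bits = 4756 * 16 = 76096 bits
compressed_size = n_symbols * avg_code_len = 4756 * 3.0 = 14268.0 bits
ratio = original_size / compressed_size = 76096 / 14268.0 = 5.3333

Compression ratio = 5.3333


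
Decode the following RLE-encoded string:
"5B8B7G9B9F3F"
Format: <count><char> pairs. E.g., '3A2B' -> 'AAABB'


Expanding each <count><char> pair:
  5B -> 'BBBBB'
  8B -> 'BBBBBBBB'
  7G -> 'GGGGGGG'
  9B -> 'BBBBBBBBB'
  9F -> 'FFFFFFFFF'
  3F -> 'FFF'

Decoded = BBBBBBBBBBBBBGGGGGGGBBBBBBBBBFFFFFFFFFFFF


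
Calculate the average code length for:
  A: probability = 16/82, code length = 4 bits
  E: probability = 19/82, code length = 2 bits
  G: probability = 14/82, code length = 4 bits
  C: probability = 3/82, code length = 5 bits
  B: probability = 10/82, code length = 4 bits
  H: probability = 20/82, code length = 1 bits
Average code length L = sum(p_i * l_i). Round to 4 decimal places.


Weighted contributions p_i * l_i:
  A: (16/82) * 4 = 64/82
  E: (19/82) * 2 = 38/82
  G: (14/82) * 4 = 56/82
  C: (3/82) * 5 = 15/82
  B: (10/82) * 4 = 40/82
  H: (20/82) * 1 = 20/82
Sum = (64 + 38 + 56 + 15 + 40 + 20)/82 = 233/82

L = 233/82 = 2.8415 bits/symbol


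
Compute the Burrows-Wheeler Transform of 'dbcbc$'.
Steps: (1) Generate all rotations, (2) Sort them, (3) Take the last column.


Rotations (sorted):
  0: $dbcbc -> last char: c
  1: bc$dbc -> last char: c
  2: bcbc$d -> last char: d
  3: c$dbcb -> last char: b
  4: cbc$db -> last char: b
  5: dbcbc$ -> last char: $


BWT = ccdbb$


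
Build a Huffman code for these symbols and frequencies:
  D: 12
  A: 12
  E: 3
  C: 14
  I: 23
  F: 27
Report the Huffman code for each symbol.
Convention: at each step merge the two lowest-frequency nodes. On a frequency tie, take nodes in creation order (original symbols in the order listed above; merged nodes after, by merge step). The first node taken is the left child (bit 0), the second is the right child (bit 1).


Huffman tree construction:
Step 1: Merge E(3) + D(12) = 15
Step 2: Merge A(12) + C(14) = 26
Step 3: Merge (E+D)(15) + I(23) = 38
Step 4: Merge (A+C)(26) + F(27) = 53
Step 5: Merge ((E+D)+I)(38) + ((A+C)+F)(53) = 91
Read each symbol's code off the tree from the root (left child = 0, right child = 1).

Codes:
  D: 001 (length 3)
  A: 100 (length 3)
  E: 000 (length 3)
  C: 101 (length 3)
  I: 01 (length 2)
  F: 11 (length 2)
Average code length: 223/91 = 2.4505 bits/symbol


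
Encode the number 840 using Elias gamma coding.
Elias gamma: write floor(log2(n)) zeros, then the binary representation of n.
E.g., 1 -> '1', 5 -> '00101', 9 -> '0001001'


num_bits = floor(log2(840)) + 1 = 10
leading_zeros = num_bits - 1 = 9
binary(840) = 1101001000

Elias gamma(840) = '000000000' + '1101001000' = 0000000001101001000 (19 bits)


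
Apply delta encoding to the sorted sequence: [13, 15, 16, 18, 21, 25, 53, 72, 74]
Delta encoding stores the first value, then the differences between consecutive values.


First value: 13
Deltas:
  15 - 13 = 2
  16 - 15 = 1
  18 - 16 = 2
  21 - 18 = 3
  25 - 21 = 4
  53 - 25 = 28
  72 - 53 = 19
  74 - 72 = 2


Delta encoded: [13, 2, 1, 2, 3, 4, 28, 19, 2]


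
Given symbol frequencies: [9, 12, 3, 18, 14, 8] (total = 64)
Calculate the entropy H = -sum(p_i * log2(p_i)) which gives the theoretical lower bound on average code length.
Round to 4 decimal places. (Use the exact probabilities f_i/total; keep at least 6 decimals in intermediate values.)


Per-symbol terms -p_i * log2(p_i) with p_i = f_i/64:
  p = 9/64 = 0.140625: log2(p) = -2.830075, -p*log2(p) = 0.397979
  p = 12/64 = 0.187500: log2(p) = -2.415037, -p*log2(p) = 0.452820
  p = 3/64 = 0.046875: log2(p) = -4.415037, -p*log2(p) = 0.206955
  p = 18/64 = 0.281250: log2(p) = -1.830075, -p*log2(p) = 0.514709
  p = 14/64 = 0.218750: log2(p) = -2.192645, -p*log2(p) = 0.479641
  p = 8/64 = 0.125000: log2(p) = -3.000000, -p*log2(p) = 0.375000
H = 0.397979 + 0.452820 + 0.206955 + 0.514709 + 0.479641 + 0.375000 = 2.427104

H = 2.4271 bits/symbol


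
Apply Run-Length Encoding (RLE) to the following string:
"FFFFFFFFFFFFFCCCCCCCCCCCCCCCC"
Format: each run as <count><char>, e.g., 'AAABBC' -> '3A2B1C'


Scanning runs left to right:
  i=0: run of 'F' x 13 -> '13F'
  i=13: run of 'C' x 16 -> '16C'

RLE = 13F16C


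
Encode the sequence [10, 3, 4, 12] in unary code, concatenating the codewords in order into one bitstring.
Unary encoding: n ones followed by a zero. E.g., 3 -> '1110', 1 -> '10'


Encode each number as n ones followed by a terminating 0:
  10 -> 11111111110 (11 bits)
  3 -> 1110 (4 bits)
  4 -> 11110 (5 bits)
  12 -> 1111111111110 (13 bits)
Total length = 11 + 4 + 5 + 13 = 33 bits.

Unary([10, 3, 4, 12]) = 111111111101110111101111111111110 (33 bits)


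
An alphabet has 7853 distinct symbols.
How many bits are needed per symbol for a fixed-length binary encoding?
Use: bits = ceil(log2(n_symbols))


log2(7853) = 12.939
Bracket: 2^12 = 4096 < 7853 <= 2^13 = 8192
So ceil(log2(7853)) = 13

bits = ceil(log2(7853)) = ceil(12.939) = 13 bits


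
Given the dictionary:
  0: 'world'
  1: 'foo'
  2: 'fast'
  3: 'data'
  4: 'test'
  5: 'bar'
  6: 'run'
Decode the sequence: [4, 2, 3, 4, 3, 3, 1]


Look up each index in the dictionary:
  4 -> 'test'
  2 -> 'fast'
  3 -> 'data'
  4 -> 'test'
  3 -> 'data'
  3 -> 'data'
  1 -> 'foo'

Decoded: "test fast data test data data foo"


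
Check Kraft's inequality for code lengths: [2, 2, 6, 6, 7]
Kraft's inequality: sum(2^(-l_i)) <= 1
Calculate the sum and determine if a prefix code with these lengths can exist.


Sum = 2^(-2) + 2^(-2) + 2^(-6) + 2^(-6) + 2^(-7)
    = 0.25 + 0.25 + 0.015625 + 0.015625 + 0.0078125
    = 69/128 = 0.5390625
Since 0.5390625 <= 1, Kraft's inequality IS satisfied.
A prefix code with these lengths CAN exist.

Kraft sum = 0.5390625. Satisfied.


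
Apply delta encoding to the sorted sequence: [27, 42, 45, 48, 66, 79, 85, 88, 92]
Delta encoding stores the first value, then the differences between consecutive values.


First value: 27
Deltas:
  42 - 27 = 15
  45 - 42 = 3
  48 - 45 = 3
  66 - 48 = 18
  79 - 66 = 13
  85 - 79 = 6
  88 - 85 = 3
  92 - 88 = 4


Delta encoded: [27, 15, 3, 3, 18, 13, 6, 3, 4]


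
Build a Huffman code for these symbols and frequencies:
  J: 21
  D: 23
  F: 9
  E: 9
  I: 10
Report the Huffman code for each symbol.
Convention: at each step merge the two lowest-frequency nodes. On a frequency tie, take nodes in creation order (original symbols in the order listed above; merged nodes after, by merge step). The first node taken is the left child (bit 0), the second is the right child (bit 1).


Huffman tree construction:
Step 1: Merge F(9) + E(9) = 18
Step 2: Merge I(10) + (F+E)(18) = 28
Step 3: Merge J(21) + D(23) = 44
Step 4: Merge (I+(F+E))(28) + (J+D)(44) = 72
Read each symbol's code off the tree from the root (left child = 0, right child = 1).

Codes:
  J: 10 (length 2)
  D: 11 (length 2)
  F: 010 (length 3)
  E: 011 (length 3)
  I: 00 (length 2)
Average code length: 162/72 = 2.2500 bits/symbol


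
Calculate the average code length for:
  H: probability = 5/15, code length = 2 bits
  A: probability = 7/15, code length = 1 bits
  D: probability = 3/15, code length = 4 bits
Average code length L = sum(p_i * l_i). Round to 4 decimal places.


Weighted contributions p_i * l_i:
  H: (5/15) * 2 = 10/15
  A: (7/15) * 1 = 7/15
  D: (3/15) * 4 = 12/15
Sum = (10 + 7 + 12)/15 = 29/15

L = 29/15 = 1.9333 bits/symbol


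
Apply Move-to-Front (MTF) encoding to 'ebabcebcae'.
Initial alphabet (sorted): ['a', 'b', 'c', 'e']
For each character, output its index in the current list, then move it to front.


MTF encoding:
'e': index 3 in ['a', 'b', 'c', 'e'] -> ['e', 'a', 'b', 'c']
'b': index 2 in ['e', 'a', 'b', 'c'] -> ['b', 'e', 'a', 'c']
'a': index 2 in ['b', 'e', 'a', 'c'] -> ['a', 'b', 'e', 'c']
'b': index 1 in ['a', 'b', 'e', 'c'] -> ['b', 'a', 'e', 'c']
'c': index 3 in ['b', 'a', 'e', 'c'] -> ['c', 'b', 'a', 'e']
'e': index 3 in ['c', 'b', 'a', 'e'] -> ['e', 'c', 'b', 'a']
'b': index 2 in ['e', 'c', 'b', 'a'] -> ['b', 'e', 'c', 'a']
'c': index 2 in ['b', 'e', 'c', 'a'] -> ['c', 'b', 'e', 'a']
'a': index 3 in ['c', 'b', 'e', 'a'] -> ['a', 'c', 'b', 'e']
'e': index 3 in ['a', 'c', 'b', 'e'] -> ['e', 'a', 'c', 'b']


Output: [3, 2, 2, 1, 3, 3, 2, 2, 3, 3]


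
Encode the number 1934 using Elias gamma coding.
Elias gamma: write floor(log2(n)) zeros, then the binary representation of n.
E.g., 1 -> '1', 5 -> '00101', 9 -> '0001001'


num_bits = floor(log2(1934)) + 1 = 11
leading_zeros = num_bits - 1 = 10
binary(1934) = 11110001110

Elias gamma(1934) = '0000000000' + '11110001110' = 000000000011110001110 (21 bits)


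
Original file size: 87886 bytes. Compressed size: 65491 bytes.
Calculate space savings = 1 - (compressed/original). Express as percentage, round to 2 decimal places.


ratio = compressed/original = 65491/87886 = 0.745181
savings = 1 - ratio = 1 - 0.745181 = 0.254819
as a percentage: 0.254819 * 100 = 25.48%

Space savings = 1 - 65491/87886 = 25.48%


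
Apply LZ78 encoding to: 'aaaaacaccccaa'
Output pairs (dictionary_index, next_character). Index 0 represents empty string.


LZ78 encoding steps:
Dictionary: {0: ''}
Step 1: w='' (idx 0), next='a' -> output (0, 'a'), add 'a' as idx 1
Step 2: w='a' (idx 1), next='a' -> output (1, 'a'), add 'aa' as idx 2
Step 3: w='aa' (idx 2), next='c' -> output (2, 'c'), add 'aac' as idx 3
Step 4: w='a' (idx 1), next='c' -> output (1, 'c'), add 'ac' as idx 4
Step 5: w='' (idx 0), next='c' -> output (0, 'c'), add 'c' as idx 5
Step 6: w='c' (idx 5), next='c' -> output (5, 'c'), add 'cc' as idx 6
Step 7: w='aa' (idx 2), end of input -> output (2, '')


Encoded: [(0, 'a'), (1, 'a'), (2, 'c'), (1, 'c'), (0, 'c'), (5, 'c'), (2, '')]


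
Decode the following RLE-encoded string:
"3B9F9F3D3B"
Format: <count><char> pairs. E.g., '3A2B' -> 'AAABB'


Expanding each <count><char> pair:
  3B -> 'BBB'
  9F -> 'FFFFFFFFF'
  9F -> 'FFFFFFFFF'
  3D -> 'DDD'
  3B -> 'BBB'

Decoded = BBBFFFFFFFFFFFFFFFFFFDDDBBB


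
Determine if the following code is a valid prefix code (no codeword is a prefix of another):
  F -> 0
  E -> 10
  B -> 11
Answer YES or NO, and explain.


Checking each pair (does one codeword prefix another?):
  F='0' vs E='10': no prefix
  F='0' vs B='11': no prefix
  E='10' vs F='0': no prefix
  E='10' vs B='11': no prefix
  B='11' vs F='0': no prefix
  B='11' vs E='10': no prefix
No violation found over all pairs.

YES -- this is a valid prefix code. No codeword is a prefix of any other codeword.


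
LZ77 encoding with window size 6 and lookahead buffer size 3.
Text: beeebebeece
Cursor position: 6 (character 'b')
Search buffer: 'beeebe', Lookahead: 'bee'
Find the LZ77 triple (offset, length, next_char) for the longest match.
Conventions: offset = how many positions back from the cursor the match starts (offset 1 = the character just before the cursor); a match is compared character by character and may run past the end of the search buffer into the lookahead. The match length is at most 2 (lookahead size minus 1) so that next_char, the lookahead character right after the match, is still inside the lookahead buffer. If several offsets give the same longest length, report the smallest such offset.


Try each offset into the search buffer:
  offset=1 (pos 5, char 'e'): match length 0
  offset=2 (pos 4, char 'b'): match length 2
  offset=3 (pos 3, char 'e'): match length 0
  offset=4 (pos 2, char 'e'): match length 0
  offset=5 (pos 1, char 'e'): match length 0
  offset=6 (pos 0, char 'b'): match length 2
Longest match has length 2, found at offsets 2, 6; take the smallest, offset 2.
next_char = character at position 6 + 2 = 8 -> 'e'

Best match: offset=2, length=2 (matching 'be' starting at position 4)
LZ77 triple: (2, 2, 'e')


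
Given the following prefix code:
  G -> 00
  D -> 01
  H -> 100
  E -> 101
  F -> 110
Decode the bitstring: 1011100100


Decoding step by step:
Bits 101 -> E
Bits 110 -> F
Bits 01 -> D
Bits 00 -> G


Decoded message: EFDG


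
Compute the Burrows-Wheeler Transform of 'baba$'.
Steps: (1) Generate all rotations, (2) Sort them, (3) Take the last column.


Rotations (sorted):
  0: $baba -> last char: a
  1: a$bab -> last char: b
  2: aba$b -> last char: b
  3: ba$ba -> last char: a
  4: baba$ -> last char: $


BWT = abba$


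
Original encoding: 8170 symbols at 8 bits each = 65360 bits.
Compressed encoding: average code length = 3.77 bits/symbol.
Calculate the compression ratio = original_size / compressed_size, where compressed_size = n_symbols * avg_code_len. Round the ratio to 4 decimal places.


original_size = n_symbols * orig_bits = 8170 * 8 = 65360 bits
compressed_size = n_symbols * avg_code_len = 8170 * 3.77 = 30800.9 bits
ratio = original_size / compressed_size = 65360 / 30800.9 = 2.122

Compression ratio = 2.122


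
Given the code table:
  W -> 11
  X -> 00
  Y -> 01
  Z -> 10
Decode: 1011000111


Decoding:
10 -> Z
11 -> W
00 -> X
01 -> Y
11 -> W


Result: ZWXYW


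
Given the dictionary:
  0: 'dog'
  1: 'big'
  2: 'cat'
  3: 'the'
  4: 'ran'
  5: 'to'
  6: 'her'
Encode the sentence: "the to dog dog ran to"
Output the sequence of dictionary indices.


Look up each word in the dictionary:
  'the' -> 3
  'to' -> 5
  'dog' -> 0
  'dog' -> 0
  'ran' -> 4
  'to' -> 5

Encoded: [3, 5, 0, 0, 4, 5]


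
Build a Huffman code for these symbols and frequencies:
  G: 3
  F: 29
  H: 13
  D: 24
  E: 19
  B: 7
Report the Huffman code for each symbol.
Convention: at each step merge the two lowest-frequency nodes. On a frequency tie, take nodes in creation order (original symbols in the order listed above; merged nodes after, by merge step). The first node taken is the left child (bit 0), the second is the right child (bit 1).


Huffman tree construction:
Step 1: Merge G(3) + B(7) = 10
Step 2: Merge (G+B)(10) + H(13) = 23
Step 3: Merge E(19) + ((G+B)+H)(23) = 42
Step 4: Merge D(24) + F(29) = 53
Step 5: Merge (E+((G+B)+H))(42) + (D+F)(53) = 95
Read each symbol's code off the tree from the root (left child = 0, right child = 1).

Codes:
  G: 0100 (length 4)
  F: 11 (length 2)
  H: 011 (length 3)
  D: 10 (length 2)
  E: 00 (length 2)
  B: 0101 (length 4)
Average code length: 223/95 = 2.3474 bits/symbol


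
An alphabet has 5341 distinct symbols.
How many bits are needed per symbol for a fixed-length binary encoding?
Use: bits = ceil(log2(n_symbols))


log2(5341) = 12.3829
Bracket: 2^12 = 4096 < 5341 <= 2^13 = 8192
So ceil(log2(5341)) = 13

bits = ceil(log2(5341)) = ceil(12.3829) = 13 bits


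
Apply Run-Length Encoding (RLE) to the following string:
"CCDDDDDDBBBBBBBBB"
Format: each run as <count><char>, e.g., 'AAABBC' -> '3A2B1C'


Scanning runs left to right:
  i=0: run of 'C' x 2 -> '2C'
  i=2: run of 'D' x 6 -> '6D'
  i=8: run of 'B' x 9 -> '9B'

RLE = 2C6D9B


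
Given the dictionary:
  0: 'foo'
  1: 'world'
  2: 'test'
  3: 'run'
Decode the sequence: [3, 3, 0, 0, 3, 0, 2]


Look up each index in the dictionary:
  3 -> 'run'
  3 -> 'run'
  0 -> 'foo'
  0 -> 'foo'
  3 -> 'run'
  0 -> 'foo'
  2 -> 'test'

Decoded: "run run foo foo run foo test"


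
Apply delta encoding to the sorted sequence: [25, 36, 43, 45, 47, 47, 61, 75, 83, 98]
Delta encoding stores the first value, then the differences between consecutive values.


First value: 25
Deltas:
  36 - 25 = 11
  43 - 36 = 7
  45 - 43 = 2
  47 - 45 = 2
  47 - 47 = 0
  61 - 47 = 14
  75 - 61 = 14
  83 - 75 = 8
  98 - 83 = 15


Delta encoded: [25, 11, 7, 2, 2, 0, 14, 14, 8, 15]


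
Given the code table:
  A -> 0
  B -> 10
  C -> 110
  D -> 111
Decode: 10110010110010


Decoding:
10 -> B
110 -> C
0 -> A
10 -> B
110 -> C
0 -> A
10 -> B


Result: BCABCAB


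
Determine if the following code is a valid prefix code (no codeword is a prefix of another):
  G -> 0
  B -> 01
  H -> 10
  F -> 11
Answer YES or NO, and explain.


Checking each pair (does one codeword prefix another?):
  G='0' vs B='01': prefix -- VIOLATION

NO -- this is NOT a valid prefix code. G (0) is a prefix of B (01).


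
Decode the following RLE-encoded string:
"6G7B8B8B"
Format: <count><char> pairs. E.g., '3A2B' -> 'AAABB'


Expanding each <count><char> pair:
  6G -> 'GGGGGG'
  7B -> 'BBBBBBB'
  8B -> 'BBBBBBBB'
  8B -> 'BBBBBBBB'

Decoded = GGGGGGBBBBBBBBBBBBBBBBBBBBBBB


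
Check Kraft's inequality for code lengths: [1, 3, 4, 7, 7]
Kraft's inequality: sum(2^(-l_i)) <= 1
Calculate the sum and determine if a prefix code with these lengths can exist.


Sum = 2^(-1) + 2^(-3) + 2^(-4) + 2^(-7) + 2^(-7)
    = 0.5 + 0.125 + 0.0625 + 0.0078125 + 0.0078125
    = 90/128 = 0.703125
Since 0.703125 <= 1, Kraft's inequality IS satisfied.
A prefix code with these lengths CAN exist.

Kraft sum = 0.703125. Satisfied.


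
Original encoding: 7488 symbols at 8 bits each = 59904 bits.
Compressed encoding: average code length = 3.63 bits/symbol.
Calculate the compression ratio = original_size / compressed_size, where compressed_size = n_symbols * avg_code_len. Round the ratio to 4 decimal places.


original_size = n_symbols * orig_bits = 7488 * 8 = 59904 bits
compressed_size = n_symbols * avg_code_len = 7488 * 3.63 = 27181.44 bits
ratio = original_size / compressed_size = 59904 / 27181.44 = 2.2039

Compression ratio = 2.2039


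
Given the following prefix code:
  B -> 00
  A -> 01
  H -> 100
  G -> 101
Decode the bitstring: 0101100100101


Decoding step by step:
Bits 01 -> A
Bits 01 -> A
Bits 100 -> H
Bits 100 -> H
Bits 101 -> G


Decoded message: AAHHG


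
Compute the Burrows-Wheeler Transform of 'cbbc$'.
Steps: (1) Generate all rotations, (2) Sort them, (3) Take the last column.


Rotations (sorted):
  0: $cbbc -> last char: c
  1: bbc$c -> last char: c
  2: bc$cb -> last char: b
  3: c$cbb -> last char: b
  4: cbbc$ -> last char: $


BWT = ccbb$


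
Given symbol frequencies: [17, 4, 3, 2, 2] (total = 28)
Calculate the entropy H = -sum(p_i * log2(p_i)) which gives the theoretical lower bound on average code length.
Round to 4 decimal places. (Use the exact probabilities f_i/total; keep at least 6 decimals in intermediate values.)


Per-symbol terms -p_i * log2(p_i) with p_i = f_i/28:
  p = 17/28 = 0.607143: log2(p) = -0.719892, -p*log2(p) = 0.437077
  p = 4/28 = 0.142857: log2(p) = -2.807355, -p*log2(p) = 0.401051
  p = 3/28 = 0.107143: log2(p) = -3.222392, -p*log2(p) = 0.345256
  p = 2/28 = 0.071429: log2(p) = -3.807355, -p*log2(p) = 0.271954
  p = 2/28 = 0.071429: log2(p) = -3.807355, -p*log2(p) = 0.271954
H = 0.437077 + 0.401051 + 0.345256 + 0.271954 + 0.271954 = 1.727292

H = 1.7273 bits/symbol


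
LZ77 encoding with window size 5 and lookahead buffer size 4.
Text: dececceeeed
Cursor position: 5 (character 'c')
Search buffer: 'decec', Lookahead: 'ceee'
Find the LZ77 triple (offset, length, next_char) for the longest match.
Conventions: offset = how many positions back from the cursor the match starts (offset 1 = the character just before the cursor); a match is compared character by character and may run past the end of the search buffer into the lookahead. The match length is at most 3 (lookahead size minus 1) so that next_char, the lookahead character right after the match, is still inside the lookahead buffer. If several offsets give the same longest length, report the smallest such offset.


Try each offset into the search buffer:
  offset=1 (pos 4, char 'c'): match length 1
  offset=2 (pos 3, char 'e'): match length 0
  offset=3 (pos 2, char 'c'): match length 2
  offset=4 (pos 1, char 'e'): match length 0
  offset=5 (pos 0, char 'd'): match length 0
Longest match has length 2 at offset 3.
next_char = character at position 5 + 2 = 7 -> 'e'

Best match: offset=3, length=2 (matching 'ce' starting at position 2)
LZ77 triple: (3, 2, 'e')


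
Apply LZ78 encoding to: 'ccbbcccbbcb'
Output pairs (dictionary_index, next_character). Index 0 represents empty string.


LZ78 encoding steps:
Dictionary: {0: ''}
Step 1: w='' (idx 0), next='c' -> output (0, 'c'), add 'c' as idx 1
Step 2: w='c' (idx 1), next='b' -> output (1, 'b'), add 'cb' as idx 2
Step 3: w='' (idx 0), next='b' -> output (0, 'b'), add 'b' as idx 3
Step 4: w='c' (idx 1), next='c' -> output (1, 'c'), add 'cc' as idx 4
Step 5: w='cb' (idx 2), next='b' -> output (2, 'b'), add 'cbb' as idx 5
Step 6: w='cb' (idx 2), end of input -> output (2, '')


Encoded: [(0, 'c'), (1, 'b'), (0, 'b'), (1, 'c'), (2, 'b'), (2, '')]


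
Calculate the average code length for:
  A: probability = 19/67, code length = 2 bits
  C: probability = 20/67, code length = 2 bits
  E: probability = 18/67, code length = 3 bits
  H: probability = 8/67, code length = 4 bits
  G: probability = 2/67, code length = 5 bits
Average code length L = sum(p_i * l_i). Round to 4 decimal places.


Weighted contributions p_i * l_i:
  A: (19/67) * 2 = 38/67
  C: (20/67) * 2 = 40/67
  E: (18/67) * 3 = 54/67
  H: (8/67) * 4 = 32/67
  G: (2/67) * 5 = 10/67
Sum = (38 + 40 + 54 + 32 + 10)/67 = 174/67

L = 174/67 = 2.5970 bits/symbol


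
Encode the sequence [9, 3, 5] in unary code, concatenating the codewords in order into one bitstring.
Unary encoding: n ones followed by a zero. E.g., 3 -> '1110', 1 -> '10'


Encode each number as n ones followed by a terminating 0:
  9 -> 1111111110 (10 bits)
  3 -> 1110 (4 bits)
  5 -> 111110 (6 bits)
Total length = 10 + 4 + 6 = 20 bits.

Unary([9, 3, 5]) = 11111111101110111110 (20 bits)


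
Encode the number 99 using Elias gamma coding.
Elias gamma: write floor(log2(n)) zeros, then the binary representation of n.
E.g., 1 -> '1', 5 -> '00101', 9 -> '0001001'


num_bits = floor(log2(99)) + 1 = 7
leading_zeros = num_bits - 1 = 6
binary(99) = 1100011

Elias gamma(99) = '000000' + '1100011' = 0000001100011 (13 bits)


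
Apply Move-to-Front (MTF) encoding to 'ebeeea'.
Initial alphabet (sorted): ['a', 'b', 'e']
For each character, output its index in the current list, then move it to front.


MTF encoding:
'e': index 2 in ['a', 'b', 'e'] -> ['e', 'a', 'b']
'b': index 2 in ['e', 'a', 'b'] -> ['b', 'e', 'a']
'e': index 1 in ['b', 'e', 'a'] -> ['e', 'b', 'a']
'e': index 0 in ['e', 'b', 'a'] -> ['e', 'b', 'a']
'e': index 0 in ['e', 'b', 'a'] -> ['e', 'b', 'a']
'a': index 2 in ['e', 'b', 'a'] -> ['a', 'e', 'b']


Output: [2, 2, 1, 0, 0, 2]


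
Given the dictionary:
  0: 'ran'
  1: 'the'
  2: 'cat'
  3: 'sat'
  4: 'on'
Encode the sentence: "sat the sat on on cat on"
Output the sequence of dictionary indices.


Look up each word in the dictionary:
  'sat' -> 3
  'the' -> 1
  'sat' -> 3
  'on' -> 4
  'on' -> 4
  'cat' -> 2
  'on' -> 4

Encoded: [3, 1, 3, 4, 4, 2, 4]


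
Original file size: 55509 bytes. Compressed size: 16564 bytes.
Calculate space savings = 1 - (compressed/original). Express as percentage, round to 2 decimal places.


ratio = compressed/original = 16564/55509 = 0.298402
savings = 1 - ratio = 1 - 0.298402 = 0.701598
as a percentage: 0.701598 * 100 = 70.16%

Space savings = 1 - 16564/55509 = 70.16%


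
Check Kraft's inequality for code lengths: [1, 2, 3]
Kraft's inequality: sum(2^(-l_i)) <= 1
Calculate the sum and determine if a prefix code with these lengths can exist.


Sum = 2^(-1) + 2^(-2) + 2^(-3)
    = 0.5 + 0.25 + 0.125
    = 7/8 = 0.875
Since 0.875 <= 1, Kraft's inequality IS satisfied.
A prefix code with these lengths CAN exist.

Kraft sum = 0.875. Satisfied.


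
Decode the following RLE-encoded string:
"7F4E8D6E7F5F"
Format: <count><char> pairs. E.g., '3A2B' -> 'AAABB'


Expanding each <count><char> pair:
  7F -> 'FFFFFFF'
  4E -> 'EEEE'
  8D -> 'DDDDDDDD'
  6E -> 'EEEEEE'
  7F -> 'FFFFFFF'
  5F -> 'FFFFF'

Decoded = FFFFFFFEEEEDDDDDDDDEEEEEEFFFFFFFFFFFF
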